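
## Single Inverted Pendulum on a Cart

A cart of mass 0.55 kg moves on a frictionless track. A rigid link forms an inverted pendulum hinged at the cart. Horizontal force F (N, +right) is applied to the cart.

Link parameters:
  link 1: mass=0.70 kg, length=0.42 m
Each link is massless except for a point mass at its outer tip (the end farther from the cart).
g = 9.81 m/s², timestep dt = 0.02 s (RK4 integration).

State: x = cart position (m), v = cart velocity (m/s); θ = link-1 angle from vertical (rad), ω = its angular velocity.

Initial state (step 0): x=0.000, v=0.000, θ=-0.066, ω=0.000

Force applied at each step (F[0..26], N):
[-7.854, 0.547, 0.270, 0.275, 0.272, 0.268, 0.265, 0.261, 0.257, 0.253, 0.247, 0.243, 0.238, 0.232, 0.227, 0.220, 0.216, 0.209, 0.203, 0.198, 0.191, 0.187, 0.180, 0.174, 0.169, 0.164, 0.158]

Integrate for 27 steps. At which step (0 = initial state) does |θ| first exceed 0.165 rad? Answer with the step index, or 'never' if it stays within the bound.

Answer: never

Derivation:
apply F[0]=-7.854 → step 1: x=-0.003, v=-0.268, θ=-0.060, ω=0.608
apply F[1]=+0.547 → step 2: x=-0.008, v=-0.235, θ=-0.049, ω=0.504
apply F[2]=+0.270 → step 3: x=-0.012, v=-0.215, θ=-0.039, ω=0.434
apply F[3]=+0.275 → step 4: x=-0.016, v=-0.196, θ=-0.031, ω=0.373
apply F[4]=+0.272 → step 5: x=-0.020, v=-0.179, θ=-0.025, ω=0.320
apply F[5]=+0.268 → step 6: x=-0.023, v=-0.164, θ=-0.019, ω=0.274
apply F[6]=+0.265 → step 7: x=-0.027, v=-0.150, θ=-0.013, ω=0.234
apply F[7]=+0.261 → step 8: x=-0.030, v=-0.138, θ=-0.009, ω=0.200
apply F[8]=+0.257 → step 9: x=-0.032, v=-0.127, θ=-0.005, ω=0.170
apply F[9]=+0.253 → step 10: x=-0.035, v=-0.117, θ=-0.002, ω=0.144
apply F[10]=+0.247 → step 11: x=-0.037, v=-0.108, θ=0.000, ω=0.121
apply F[11]=+0.243 → step 12: x=-0.039, v=-0.099, θ=0.003, ω=0.102
apply F[12]=+0.238 → step 13: x=-0.041, v=-0.091, θ=0.004, ω=0.085
apply F[13]=+0.232 → step 14: x=-0.043, v=-0.084, θ=0.006, ω=0.070
apply F[14]=+0.227 → step 15: x=-0.044, v=-0.078, θ=0.007, ω=0.058
apply F[15]=+0.220 → step 16: x=-0.046, v=-0.071, θ=0.008, ω=0.047
apply F[16]=+0.216 → step 17: x=-0.047, v=-0.066, θ=0.009, ω=0.037
apply F[17]=+0.209 → step 18: x=-0.048, v=-0.061, θ=0.010, ω=0.029
apply F[18]=+0.203 → step 19: x=-0.049, v=-0.056, θ=0.010, ω=0.022
apply F[19]=+0.198 → step 20: x=-0.051, v=-0.051, θ=0.011, ω=0.016
apply F[20]=+0.191 → step 21: x=-0.052, v=-0.047, θ=0.011, ω=0.011
apply F[21]=+0.187 → step 22: x=-0.052, v=-0.043, θ=0.011, ω=0.007
apply F[22]=+0.180 → step 23: x=-0.053, v=-0.039, θ=0.011, ω=0.003
apply F[23]=+0.174 → step 24: x=-0.054, v=-0.036, θ=0.011, ω=0.000
apply F[24]=+0.169 → step 25: x=-0.055, v=-0.032, θ=0.011, ω=-0.003
apply F[25]=+0.164 → step 26: x=-0.055, v=-0.029, θ=0.011, ω=-0.005
apply F[26]=+0.158 → step 27: x=-0.056, v=-0.026, θ=0.011, ω=-0.007
max |θ| = 0.066 ≤ 0.165 over all 28 states.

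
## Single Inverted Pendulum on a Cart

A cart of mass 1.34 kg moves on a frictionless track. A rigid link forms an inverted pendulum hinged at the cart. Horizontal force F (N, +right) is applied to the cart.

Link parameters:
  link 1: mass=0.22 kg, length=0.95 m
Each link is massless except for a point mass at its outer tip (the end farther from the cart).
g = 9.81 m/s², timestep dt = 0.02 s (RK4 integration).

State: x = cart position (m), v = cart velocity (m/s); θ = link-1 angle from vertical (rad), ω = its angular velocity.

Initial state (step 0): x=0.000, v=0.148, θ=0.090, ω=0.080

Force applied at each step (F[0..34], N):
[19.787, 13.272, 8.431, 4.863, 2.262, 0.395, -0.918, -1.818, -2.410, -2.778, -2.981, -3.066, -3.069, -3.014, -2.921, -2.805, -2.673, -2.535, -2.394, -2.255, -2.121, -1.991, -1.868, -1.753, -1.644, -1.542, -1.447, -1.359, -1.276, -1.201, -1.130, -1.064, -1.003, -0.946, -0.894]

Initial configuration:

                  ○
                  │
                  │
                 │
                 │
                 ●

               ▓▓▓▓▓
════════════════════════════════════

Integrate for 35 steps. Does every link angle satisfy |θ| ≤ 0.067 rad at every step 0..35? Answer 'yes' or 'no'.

apply F[0]=+19.787 → step 1: x=0.006, v=0.440, θ=0.089, ω=-0.208
apply F[1]=+13.272 → step 2: x=0.017, v=0.635, θ=0.083, ω=-0.395
apply F[2]=+8.431 → step 3: x=0.031, v=0.758, θ=0.074, ω=-0.508
apply F[3]=+4.863 → step 4: x=0.046, v=0.829, θ=0.063, ω=-0.568
apply F[4]=+2.262 → step 5: x=0.063, v=0.861, θ=0.051, ω=-0.589
apply F[5]=+0.395 → step 6: x=0.081, v=0.865, θ=0.040, ω=-0.585
apply F[6]=-0.918 → step 7: x=0.098, v=0.851, θ=0.028, ω=-0.562
apply F[7]=-1.818 → step 8: x=0.114, v=0.823, θ=0.017, ω=-0.528
apply F[8]=-2.410 → step 9: x=0.131, v=0.786, θ=0.007, ω=-0.487
apply F[9]=-2.778 → step 10: x=0.146, v=0.745, θ=-0.002, ω=-0.443
apply F[10]=-2.981 → step 11: x=0.160, v=0.701, θ=-0.011, ω=-0.398
apply F[11]=-3.066 → step 12: x=0.174, v=0.655, θ=-0.018, ω=-0.353
apply F[12]=-3.069 → step 13: x=0.187, v=0.610, θ=-0.025, ω=-0.310
apply F[13]=-3.014 → step 14: x=0.198, v=0.566, θ=-0.031, ω=-0.269
apply F[14]=-2.921 → step 15: x=0.209, v=0.523, θ=-0.036, ω=-0.232
apply F[15]=-2.805 → step 16: x=0.219, v=0.483, θ=-0.040, ω=-0.197
apply F[16]=-2.673 → step 17: x=0.229, v=0.444, θ=-0.043, ω=-0.165
apply F[17]=-2.535 → step 18: x=0.237, v=0.408, θ=-0.046, ω=-0.136
apply F[18]=-2.394 → step 19: x=0.245, v=0.374, θ=-0.049, ω=-0.110
apply F[19]=-2.255 → step 20: x=0.252, v=0.342, θ=-0.051, ω=-0.086
apply F[20]=-2.121 → step 21: x=0.259, v=0.312, θ=-0.052, ω=-0.065
apply F[21]=-1.991 → step 22: x=0.265, v=0.284, θ=-0.053, ω=-0.047
apply F[22]=-1.868 → step 23: x=0.270, v=0.258, θ=-0.054, ω=-0.030
apply F[23]=-1.753 → step 24: x=0.275, v=0.233, θ=-0.055, ω=-0.016
apply F[24]=-1.644 → step 25: x=0.279, v=0.210, θ=-0.055, ω=-0.003
apply F[25]=-1.542 → step 26: x=0.283, v=0.189, θ=-0.055, ω=0.008
apply F[26]=-1.447 → step 27: x=0.287, v=0.169, θ=-0.055, ω=0.017
apply F[27]=-1.359 → step 28: x=0.290, v=0.151, θ=-0.054, ω=0.025
apply F[28]=-1.276 → step 29: x=0.293, v=0.133, θ=-0.054, ω=0.032
apply F[29]=-1.201 → step 30: x=0.295, v=0.117, θ=-0.053, ω=0.039
apply F[30]=-1.130 → step 31: x=0.298, v=0.102, θ=-0.052, ω=0.044
apply F[31]=-1.064 → step 32: x=0.299, v=0.088, θ=-0.051, ω=0.048
apply F[32]=-1.003 → step 33: x=0.301, v=0.075, θ=-0.050, ω=0.051
apply F[33]=-0.946 → step 34: x=0.302, v=0.062, θ=-0.049, ω=0.054
apply F[34]=-0.894 → step 35: x=0.304, v=0.050, θ=-0.048, ω=0.057
Max |angle| over trajectory = 0.090 rad; bound = 0.067 → exceeded.

Answer: no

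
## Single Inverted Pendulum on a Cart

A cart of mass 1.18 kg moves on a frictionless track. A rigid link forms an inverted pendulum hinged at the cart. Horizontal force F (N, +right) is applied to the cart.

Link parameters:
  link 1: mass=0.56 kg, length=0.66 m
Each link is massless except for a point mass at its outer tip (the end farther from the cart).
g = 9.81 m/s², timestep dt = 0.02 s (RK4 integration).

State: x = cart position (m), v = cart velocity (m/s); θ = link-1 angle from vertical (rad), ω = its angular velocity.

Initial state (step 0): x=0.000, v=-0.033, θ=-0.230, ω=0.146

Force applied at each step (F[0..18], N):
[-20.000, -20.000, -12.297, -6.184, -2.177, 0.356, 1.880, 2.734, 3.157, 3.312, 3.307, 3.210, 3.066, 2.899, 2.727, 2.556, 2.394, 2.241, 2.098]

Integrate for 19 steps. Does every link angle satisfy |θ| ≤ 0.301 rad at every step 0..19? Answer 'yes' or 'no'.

apply F[0]=-20.000 → step 1: x=-0.004, v=-0.344, θ=-0.223, ω=0.538
apply F[1]=-20.000 → step 2: x=-0.014, v=-0.658, θ=-0.208, ω=0.938
apply F[2]=-12.297 → step 3: x=-0.029, v=-0.846, θ=-0.187, ω=1.159
apply F[3]=-6.184 → step 4: x=-0.047, v=-0.935, θ=-0.163, ω=1.240
apply F[4]=-2.177 → step 5: x=-0.066, v=-0.959, θ=-0.139, ω=1.232
apply F[5]=+0.356 → step 6: x=-0.085, v=-0.943, θ=-0.115, ω=1.170
apply F[6]=+1.880 → step 7: x=-0.103, v=-0.902, θ=-0.092, ω=1.078
apply F[7]=+2.734 → step 8: x=-0.121, v=-0.849, θ=-0.072, ω=0.973
apply F[8]=+3.157 → step 9: x=-0.137, v=-0.790, θ=-0.053, ω=0.866
apply F[9]=+3.312 → step 10: x=-0.152, v=-0.730, θ=-0.037, ω=0.762
apply F[10]=+3.307 → step 11: x=-0.166, v=-0.671, θ=-0.023, ω=0.664
apply F[11]=+3.210 → step 12: x=-0.179, v=-0.616, θ=-0.011, ω=0.574
apply F[12]=+3.066 → step 13: x=-0.191, v=-0.563, θ=0.000, ω=0.493
apply F[13]=+2.899 → step 14: x=-0.202, v=-0.514, θ=0.009, ω=0.421
apply F[14]=+2.727 → step 15: x=-0.211, v=-0.469, θ=0.017, ω=0.357
apply F[15]=+2.556 → step 16: x=-0.220, v=-0.428, θ=0.024, ω=0.300
apply F[16]=+2.394 → step 17: x=-0.229, v=-0.390, θ=0.029, ω=0.250
apply F[17]=+2.241 → step 18: x=-0.236, v=-0.355, θ=0.034, ω=0.206
apply F[18]=+2.098 → step 19: x=-0.243, v=-0.323, θ=0.037, ω=0.168
Max |angle| over trajectory = 0.230 rad; bound = 0.301 → within bound.

Answer: yes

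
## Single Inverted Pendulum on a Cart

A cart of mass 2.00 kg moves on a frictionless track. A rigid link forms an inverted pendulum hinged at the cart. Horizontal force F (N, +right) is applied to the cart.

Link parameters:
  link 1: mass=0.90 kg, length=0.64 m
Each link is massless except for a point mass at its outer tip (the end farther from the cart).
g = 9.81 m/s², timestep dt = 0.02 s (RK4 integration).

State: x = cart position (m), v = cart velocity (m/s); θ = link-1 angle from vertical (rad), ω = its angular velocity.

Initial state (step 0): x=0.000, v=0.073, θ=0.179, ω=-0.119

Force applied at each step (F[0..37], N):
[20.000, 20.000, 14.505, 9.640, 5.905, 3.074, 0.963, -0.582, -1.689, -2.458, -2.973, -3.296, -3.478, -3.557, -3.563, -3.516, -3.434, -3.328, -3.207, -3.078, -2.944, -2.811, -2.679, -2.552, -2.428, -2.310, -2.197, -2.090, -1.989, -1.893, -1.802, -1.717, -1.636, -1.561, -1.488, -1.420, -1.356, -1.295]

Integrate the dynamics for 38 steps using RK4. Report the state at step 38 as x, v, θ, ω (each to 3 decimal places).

Answer: x=0.271, v=0.038, θ=-0.040, ω=0.050

Derivation:
apply F[0]=+20.000 → step 1: x=0.003, v=0.255, θ=0.174, ω=-0.345
apply F[1]=+20.000 → step 2: x=0.010, v=0.438, θ=0.165, ω=-0.575
apply F[2]=+14.505 → step 3: x=0.020, v=0.568, θ=0.152, ω=-0.728
apply F[3]=+9.640 → step 4: x=0.032, v=0.652, θ=0.137, ω=-0.813
apply F[4]=+5.905 → step 5: x=0.046, v=0.700, θ=0.120, ω=-0.848
apply F[5]=+3.074 → step 6: x=0.060, v=0.721, θ=0.103, ω=-0.847
apply F[6]=+0.963 → step 7: x=0.075, v=0.723, θ=0.087, ω=-0.820
apply F[7]=-0.582 → step 8: x=0.089, v=0.711, θ=0.071, ω=-0.777
apply F[8]=-1.689 → step 9: x=0.103, v=0.688, θ=0.056, ω=-0.723
apply F[9]=-2.458 → step 10: x=0.116, v=0.660, θ=0.042, ω=-0.663
apply F[10]=-2.973 → step 11: x=0.129, v=0.627, θ=0.029, ω=-0.601
apply F[11]=-3.296 → step 12: x=0.142, v=0.592, θ=0.018, ω=-0.539
apply F[12]=-3.478 → step 13: x=0.153, v=0.556, θ=0.008, ω=-0.480
apply F[13]=-3.557 → step 14: x=0.164, v=0.520, θ=-0.001, ω=-0.423
apply F[14]=-3.563 → step 15: x=0.174, v=0.485, θ=-0.009, ω=-0.369
apply F[15]=-3.516 → step 16: x=0.183, v=0.451, θ=-0.016, ω=-0.320
apply F[16]=-3.434 → step 17: x=0.192, v=0.418, θ=-0.022, ω=-0.275
apply F[17]=-3.328 → step 18: x=0.200, v=0.387, θ=-0.027, ω=-0.234
apply F[18]=-3.207 → step 19: x=0.207, v=0.358, θ=-0.032, ω=-0.197
apply F[19]=-3.078 → step 20: x=0.214, v=0.330, θ=-0.035, ω=-0.164
apply F[20]=-2.944 → step 21: x=0.221, v=0.304, θ=-0.038, ω=-0.134
apply F[21]=-2.811 → step 22: x=0.226, v=0.279, θ=-0.041, ω=-0.108
apply F[22]=-2.679 → step 23: x=0.232, v=0.256, θ=-0.043, ω=-0.085
apply F[23]=-2.552 → step 24: x=0.237, v=0.234, θ=-0.044, ω=-0.064
apply F[24]=-2.428 → step 25: x=0.241, v=0.214, θ=-0.045, ω=-0.046
apply F[25]=-2.310 → step 26: x=0.245, v=0.195, θ=-0.046, ω=-0.030
apply F[26]=-2.197 → step 27: x=0.249, v=0.177, θ=-0.046, ω=-0.016
apply F[27]=-2.090 → step 28: x=0.252, v=0.160, θ=-0.047, ω=-0.005
apply F[28]=-1.989 → step 29: x=0.255, v=0.145, θ=-0.047, ω=0.006
apply F[29]=-1.893 → step 30: x=0.258, v=0.130, θ=-0.046, ω=0.015
apply F[30]=-1.802 → step 31: x=0.261, v=0.116, θ=-0.046, ω=0.022
apply F[31]=-1.717 → step 32: x=0.263, v=0.103, θ=-0.045, ω=0.029
apply F[32]=-1.636 → step 33: x=0.265, v=0.090, θ=-0.045, ω=0.034
apply F[33]=-1.561 → step 34: x=0.266, v=0.079, θ=-0.044, ω=0.039
apply F[34]=-1.488 → step 35: x=0.268, v=0.068, θ=-0.043, ω=0.043
apply F[35]=-1.420 → step 36: x=0.269, v=0.057, θ=-0.042, ω=0.046
apply F[36]=-1.356 → step 37: x=0.270, v=0.047, θ=-0.041, ω=0.048
apply F[37]=-1.295 → step 38: x=0.271, v=0.038, θ=-0.040, ω=0.050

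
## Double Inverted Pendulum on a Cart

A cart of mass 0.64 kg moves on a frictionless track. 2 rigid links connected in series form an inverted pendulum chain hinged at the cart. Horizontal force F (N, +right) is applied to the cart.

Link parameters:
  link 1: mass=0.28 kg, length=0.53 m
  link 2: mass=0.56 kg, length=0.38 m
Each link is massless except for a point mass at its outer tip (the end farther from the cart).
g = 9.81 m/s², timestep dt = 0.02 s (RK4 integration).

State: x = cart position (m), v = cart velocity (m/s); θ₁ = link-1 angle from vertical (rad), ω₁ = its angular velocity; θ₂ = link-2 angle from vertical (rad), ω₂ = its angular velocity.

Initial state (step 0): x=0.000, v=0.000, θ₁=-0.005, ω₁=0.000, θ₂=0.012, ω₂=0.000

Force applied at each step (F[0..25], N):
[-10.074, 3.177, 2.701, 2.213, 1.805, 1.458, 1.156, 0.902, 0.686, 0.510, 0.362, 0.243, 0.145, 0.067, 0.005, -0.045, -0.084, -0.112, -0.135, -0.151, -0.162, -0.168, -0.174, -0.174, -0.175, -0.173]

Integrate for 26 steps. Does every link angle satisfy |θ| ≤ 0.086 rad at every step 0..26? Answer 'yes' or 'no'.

Answer: yes

Derivation:
apply F[0]=-10.074 → step 1: x=-0.003, v=-0.314, θ₁=0.001, ω₁=0.580, θ₂=0.012, ω₂=0.023
apply F[1]=+3.177 → step 2: x=-0.008, v=-0.216, θ₁=0.010, ω₁=0.393, θ₂=0.013, ω₂=0.034
apply F[2]=+2.701 → step 3: x=-0.012, v=-0.135, θ₁=0.017, ω₁=0.246, θ₂=0.014, ω₂=0.032
apply F[3]=+2.213 → step 4: x=-0.014, v=-0.071, θ₁=0.021, ω₁=0.136, θ₂=0.014, ω₂=0.024
apply F[4]=+1.805 → step 5: x=-0.015, v=-0.020, θ₁=0.023, ω₁=0.054, θ₂=0.014, ω₂=0.013
apply F[5]=+1.458 → step 6: x=-0.015, v=0.019, θ₁=0.023, ω₁=-0.006, θ₂=0.015, ω₂=-0.000
apply F[6]=+1.156 → step 7: x=-0.014, v=0.049, θ₁=0.022, ω₁=-0.049, θ₂=0.014, ω₂=-0.013
apply F[7]=+0.902 → step 8: x=-0.013, v=0.072, θ₁=0.021, ω₁=-0.077, θ₂=0.014, ω₂=-0.025
apply F[8]=+0.686 → step 9: x=-0.011, v=0.088, θ₁=0.020, ω₁=-0.096, θ₂=0.013, ω₂=-0.035
apply F[9]=+0.510 → step 10: x=-0.010, v=0.099, θ₁=0.018, ω₁=-0.106, θ₂=0.013, ω₂=-0.044
apply F[10]=+0.362 → step 11: x=-0.008, v=0.106, θ₁=0.015, ω₁=-0.110, θ₂=0.012, ω₂=-0.050
apply F[11]=+0.243 → step 12: x=-0.005, v=0.110, θ₁=0.013, ω₁=-0.110, θ₂=0.011, ω₂=-0.055
apply F[12]=+0.145 → step 13: x=-0.003, v=0.112, θ₁=0.011, ω₁=-0.106, θ₂=0.010, ω₂=-0.058
apply F[13]=+0.067 → step 14: x=-0.001, v=0.111, θ₁=0.009, ω₁=-0.101, θ₂=0.008, ω₂=-0.059
apply F[14]=+0.005 → step 15: x=0.001, v=0.109, θ₁=0.007, ω₁=-0.095, θ₂=0.007, ω₂=-0.060
apply F[15]=-0.045 → step 16: x=0.003, v=0.106, θ₁=0.005, ω₁=-0.087, θ₂=0.006, ω₂=-0.059
apply F[16]=-0.084 → step 17: x=0.006, v=0.103, θ₁=0.004, ω₁=-0.079, θ₂=0.005, ω₂=-0.057
apply F[17]=-0.112 → step 18: x=0.008, v=0.098, θ₁=0.002, ω₁=-0.071, θ₂=0.004, ω₂=-0.055
apply F[18]=-0.135 → step 19: x=0.009, v=0.094, θ₁=0.001, ω₁=-0.064, θ₂=0.003, ω₂=-0.052
apply F[19]=-0.151 → step 20: x=0.011, v=0.089, θ₁=-0.001, ω₁=-0.056, θ₂=0.002, ω₂=-0.049
apply F[20]=-0.162 → step 21: x=0.013, v=0.084, θ₁=-0.002, ω₁=-0.049, θ₂=0.001, ω₂=-0.045
apply F[21]=-0.168 → step 22: x=0.015, v=0.080, θ₁=-0.003, ω₁=-0.043, θ₂=-0.000, ω₂=-0.042
apply F[22]=-0.174 → step 23: x=0.016, v=0.075, θ₁=-0.003, ω₁=-0.037, θ₂=-0.001, ω₂=-0.038
apply F[23]=-0.174 → step 24: x=0.018, v=0.071, θ₁=-0.004, ω₁=-0.032, θ₂=-0.002, ω₂=-0.034
apply F[24]=-0.175 → step 25: x=0.019, v=0.066, θ₁=-0.005, ω₁=-0.027, θ₂=-0.002, ω₂=-0.031
apply F[25]=-0.173 → step 26: x=0.020, v=0.062, θ₁=-0.005, ω₁=-0.022, θ₂=-0.003, ω₂=-0.027
Max |angle| over trajectory = 0.023 rad; bound = 0.086 → within bound.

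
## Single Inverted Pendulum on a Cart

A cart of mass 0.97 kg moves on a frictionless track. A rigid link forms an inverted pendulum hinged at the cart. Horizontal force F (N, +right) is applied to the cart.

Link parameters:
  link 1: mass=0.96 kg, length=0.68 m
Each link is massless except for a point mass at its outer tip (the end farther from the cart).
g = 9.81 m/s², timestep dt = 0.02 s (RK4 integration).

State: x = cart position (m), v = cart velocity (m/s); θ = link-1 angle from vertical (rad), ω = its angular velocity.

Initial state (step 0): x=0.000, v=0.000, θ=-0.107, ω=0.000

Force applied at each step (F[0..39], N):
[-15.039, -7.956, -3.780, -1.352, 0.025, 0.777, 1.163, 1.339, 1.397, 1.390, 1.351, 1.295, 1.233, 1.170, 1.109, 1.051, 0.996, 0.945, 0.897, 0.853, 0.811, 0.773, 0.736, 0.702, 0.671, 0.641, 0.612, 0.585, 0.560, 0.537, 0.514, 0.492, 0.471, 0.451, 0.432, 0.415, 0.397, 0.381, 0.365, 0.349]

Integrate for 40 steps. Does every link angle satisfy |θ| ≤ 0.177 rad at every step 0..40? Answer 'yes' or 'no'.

Answer: yes

Derivation:
apply F[0]=-15.039 → step 1: x=-0.003, v=-0.287, θ=-0.103, ω=0.389
apply F[1]=-7.956 → step 2: x=-0.010, v=-0.431, θ=-0.094, ω=0.571
apply F[2]=-3.780 → step 3: x=-0.019, v=-0.492, θ=-0.081, ω=0.635
apply F[3]=-1.352 → step 4: x=-0.029, v=-0.505, θ=-0.069, ω=0.633
apply F[4]=+0.025 → step 5: x=-0.039, v=-0.493, θ=-0.057, ω=0.597
apply F[5]=+0.777 → step 6: x=-0.049, v=-0.467, θ=-0.045, ω=0.545
apply F[6]=+1.163 → step 7: x=-0.058, v=-0.436, θ=-0.035, ω=0.487
apply F[7]=+1.339 → step 8: x=-0.066, v=-0.403, θ=-0.026, ω=0.430
apply F[8]=+1.397 → step 9: x=-0.074, v=-0.370, θ=-0.018, ω=0.375
apply F[9]=+1.390 → step 10: x=-0.081, v=-0.338, θ=-0.011, ω=0.325
apply F[10]=+1.351 → step 11: x=-0.087, v=-0.309, θ=-0.005, ω=0.280
apply F[11]=+1.295 → step 12: x=-0.093, v=-0.282, θ=0.001, ω=0.239
apply F[12]=+1.233 → step 13: x=-0.099, v=-0.257, θ=0.005, ω=0.204
apply F[13]=+1.170 → step 14: x=-0.104, v=-0.234, θ=0.009, ω=0.172
apply F[14]=+1.109 → step 15: x=-0.108, v=-0.213, θ=0.012, ω=0.145
apply F[15]=+1.051 → step 16: x=-0.112, v=-0.194, θ=0.015, ω=0.120
apply F[16]=+0.996 → step 17: x=-0.116, v=-0.177, θ=0.017, ω=0.099
apply F[17]=+0.945 → step 18: x=-0.119, v=-0.161, θ=0.019, ω=0.081
apply F[18]=+0.897 → step 19: x=-0.122, v=-0.146, θ=0.020, ω=0.065
apply F[19]=+0.853 → step 20: x=-0.125, v=-0.133, θ=0.021, ω=0.051
apply F[20]=+0.811 → step 21: x=-0.128, v=-0.120, θ=0.022, ω=0.039
apply F[21]=+0.773 → step 22: x=-0.130, v=-0.108, θ=0.023, ω=0.028
apply F[22]=+0.736 → step 23: x=-0.132, v=-0.098, θ=0.023, ω=0.019
apply F[23]=+0.702 → step 24: x=-0.134, v=-0.088, θ=0.024, ω=0.011
apply F[24]=+0.671 → step 25: x=-0.136, v=-0.079, θ=0.024, ω=0.004
apply F[25]=+0.641 → step 26: x=-0.137, v=-0.070, θ=0.024, ω=-0.002
apply F[26]=+0.612 → step 27: x=-0.138, v=-0.062, θ=0.024, ω=-0.006
apply F[27]=+0.585 → step 28: x=-0.140, v=-0.054, θ=0.023, ω=-0.011
apply F[28]=+0.560 → step 29: x=-0.141, v=-0.047, θ=0.023, ω=-0.014
apply F[29]=+0.537 → step 30: x=-0.141, v=-0.041, θ=0.023, ω=-0.017
apply F[30]=+0.514 → step 31: x=-0.142, v=-0.035, θ=0.023, ω=-0.020
apply F[31]=+0.492 → step 32: x=-0.143, v=-0.029, θ=0.022, ω=-0.022
apply F[32]=+0.471 → step 33: x=-0.143, v=-0.023, θ=0.022, ω=-0.024
apply F[33]=+0.451 → step 34: x=-0.144, v=-0.018, θ=0.021, ω=-0.025
apply F[34]=+0.432 → step 35: x=-0.144, v=-0.013, θ=0.021, ω=-0.026
apply F[35]=+0.415 → step 36: x=-0.144, v=-0.009, θ=0.020, ω=-0.027
apply F[36]=+0.397 → step 37: x=-0.144, v=-0.005, θ=0.020, ω=-0.028
apply F[37]=+0.381 → step 38: x=-0.144, v=-0.000, θ=0.019, ω=-0.028
apply F[38]=+0.365 → step 39: x=-0.144, v=0.003, θ=0.018, ω=-0.028
apply F[39]=+0.349 → step 40: x=-0.144, v=0.007, θ=0.018, ω=-0.028
Max |angle| over trajectory = 0.107 rad; bound = 0.177 → within bound.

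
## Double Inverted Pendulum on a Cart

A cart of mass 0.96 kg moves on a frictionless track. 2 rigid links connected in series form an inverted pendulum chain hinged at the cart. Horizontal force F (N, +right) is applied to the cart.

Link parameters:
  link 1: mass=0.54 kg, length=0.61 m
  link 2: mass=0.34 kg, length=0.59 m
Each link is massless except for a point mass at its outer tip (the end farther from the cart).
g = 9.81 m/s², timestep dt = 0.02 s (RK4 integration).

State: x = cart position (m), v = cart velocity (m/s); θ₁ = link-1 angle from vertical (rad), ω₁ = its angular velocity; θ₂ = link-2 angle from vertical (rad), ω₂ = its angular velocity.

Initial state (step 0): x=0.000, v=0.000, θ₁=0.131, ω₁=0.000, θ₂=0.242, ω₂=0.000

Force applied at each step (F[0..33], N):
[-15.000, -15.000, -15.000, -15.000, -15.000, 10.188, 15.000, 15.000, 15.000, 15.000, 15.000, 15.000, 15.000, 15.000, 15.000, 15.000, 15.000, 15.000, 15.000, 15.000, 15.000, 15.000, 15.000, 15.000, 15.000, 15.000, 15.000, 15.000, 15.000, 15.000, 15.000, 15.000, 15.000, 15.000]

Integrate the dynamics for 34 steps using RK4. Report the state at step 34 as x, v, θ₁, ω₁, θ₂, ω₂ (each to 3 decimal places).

Answer: x=0.709, v=3.870, θ₁=1.538, ω₁=2.393, θ₂=-1.531, ω₂=-7.475

Derivation:
apply F[0]=-15.000 → step 1: x=-0.003, v=-0.331, θ₁=0.137, ω₁=0.563, θ₂=0.242, ω₂=0.045
apply F[1]=-15.000 → step 2: x=-0.013, v=-0.661, θ₁=0.154, ω₁=1.132, θ₂=0.244, ω₂=0.082
apply F[2]=-15.000 → step 3: x=-0.030, v=-0.991, θ₁=0.182, ω₁=1.709, θ₂=0.246, ω₂=0.107
apply F[3]=-15.000 → step 4: x=-0.053, v=-1.317, θ₁=0.222, ω₁=2.294, θ₂=0.248, ω₂=0.117
apply F[4]=-15.000 → step 5: x=-0.082, v=-1.636, θ₁=0.274, ω₁=2.879, θ₂=0.250, ω₂=0.118
apply F[5]=+10.188 → step 6: x=-0.113, v=-1.463, θ₁=0.330, ω₁=2.711, θ₂=0.252, ω₂=0.097
apply F[6]=+15.000 → step 7: x=-0.140, v=-1.211, θ₁=0.381, ω₁=2.456, θ₂=0.254, ω₂=0.044
apply F[7]=+15.000 → step 8: x=-0.162, v=-0.972, θ₁=0.428, ω₁=2.254, θ₂=0.254, ω₂=-0.041
apply F[8]=+15.000 → step 9: x=-0.179, v=-0.745, θ₁=0.472, ω₁=2.100, θ₂=0.252, ω₂=-0.156
apply F[9]=+15.000 → step 10: x=-0.192, v=-0.526, θ₁=0.512, ω₁=1.989, θ₂=0.248, ω₂=-0.300
apply F[10]=+15.000 → step 11: x=-0.200, v=-0.315, θ₁=0.551, ω₁=1.915, θ₂=0.240, ω₂=-0.471
apply F[11]=+15.000 → step 12: x=-0.204, v=-0.110, θ₁=0.589, ω₁=1.873, θ₂=0.229, ω₂=-0.668
apply F[12]=+15.000 → step 13: x=-0.205, v=0.092, θ₁=0.627, ω₁=1.860, θ₂=0.213, ω₂=-0.889
apply F[13]=+15.000 → step 14: x=-0.201, v=0.291, θ₁=0.664, ω₁=1.872, θ₂=0.193, ω₂=-1.132
apply F[14]=+15.000 → step 15: x=-0.193, v=0.489, θ₁=0.702, ω₁=1.904, θ₂=0.168, ω₂=-1.395
apply F[15]=+15.000 → step 16: x=-0.181, v=0.687, θ₁=0.740, ω₁=1.951, θ₂=0.137, ω₂=-1.676
apply F[16]=+15.000 → step 17: x=-0.165, v=0.886, θ₁=0.780, ω₁=2.009, θ₂=0.100, ω₂=-1.972
apply F[17]=+15.000 → step 18: x=-0.146, v=1.088, θ₁=0.820, ω₁=2.074, θ₂=0.058, ω₂=-2.279
apply F[18]=+15.000 → step 19: x=-0.122, v=1.292, θ₁=0.863, ω₁=2.140, θ₂=0.009, ω₂=-2.595
apply F[19]=+15.000 → step 20: x=-0.094, v=1.499, θ₁=0.906, ω₁=2.203, θ₂=-0.046, ω₂=-2.916
apply F[20]=+15.000 → step 21: x=-0.062, v=1.709, θ₁=0.951, ω₁=2.259, θ₂=-0.107, ω₂=-3.241
apply F[21]=+15.000 → step 22: x=-0.026, v=1.922, θ₁=0.996, ω₁=2.305, θ₂=-0.176, ω₂=-3.568
apply F[22]=+15.000 → step 23: x=0.015, v=2.135, θ₁=1.043, ω₁=2.339, θ₂=-0.250, ω₂=-3.898
apply F[23]=+15.000 → step 24: x=0.060, v=2.348, θ₁=1.090, ω₁=2.357, θ₂=-0.331, ω₂=-4.232
apply F[24]=+15.000 → step 25: x=0.109, v=2.559, θ₁=1.137, ω₁=2.359, θ₂=-0.419, ω₂=-4.572
apply F[25]=+15.000 → step 26: x=0.162, v=2.765, θ₁=1.184, ω₁=2.344, θ₂=-0.514, ω₂=-4.921
apply F[26]=+15.000 → step 27: x=0.219, v=2.964, θ₁=1.231, ω₁=2.312, θ₂=-0.616, ω₂=-5.280
apply F[27]=+15.000 → step 28: x=0.281, v=3.152, θ₁=1.276, ω₁=2.264, θ₂=-0.726, ω₂=-5.651
apply F[28]=+15.000 → step 29: x=0.345, v=3.324, θ₁=1.321, ω₁=2.206, θ₂=-0.843, ω₂=-6.032
apply F[29]=+15.000 → step 30: x=0.413, v=3.477, θ₁=1.365, ω₁=2.148, θ₂=-0.967, ω₂=-6.415
apply F[30]=+15.000 → step 31: x=0.484, v=3.608, θ₁=1.407, ω₁=2.107, θ₂=-1.099, ω₂=-6.784
apply F[31]=+15.000 → step 32: x=0.558, v=3.713, θ₁=1.449, ω₁=2.110, θ₂=-1.238, ω₂=-7.110
apply F[32]=+15.000 → step 33: x=0.633, v=3.797, θ₁=1.492, ω₁=2.193, θ₂=-1.383, ω₂=-7.353
apply F[33]=+15.000 → step 34: x=0.709, v=3.870, θ₁=1.538, ω₁=2.393, θ₂=-1.531, ω₂=-7.475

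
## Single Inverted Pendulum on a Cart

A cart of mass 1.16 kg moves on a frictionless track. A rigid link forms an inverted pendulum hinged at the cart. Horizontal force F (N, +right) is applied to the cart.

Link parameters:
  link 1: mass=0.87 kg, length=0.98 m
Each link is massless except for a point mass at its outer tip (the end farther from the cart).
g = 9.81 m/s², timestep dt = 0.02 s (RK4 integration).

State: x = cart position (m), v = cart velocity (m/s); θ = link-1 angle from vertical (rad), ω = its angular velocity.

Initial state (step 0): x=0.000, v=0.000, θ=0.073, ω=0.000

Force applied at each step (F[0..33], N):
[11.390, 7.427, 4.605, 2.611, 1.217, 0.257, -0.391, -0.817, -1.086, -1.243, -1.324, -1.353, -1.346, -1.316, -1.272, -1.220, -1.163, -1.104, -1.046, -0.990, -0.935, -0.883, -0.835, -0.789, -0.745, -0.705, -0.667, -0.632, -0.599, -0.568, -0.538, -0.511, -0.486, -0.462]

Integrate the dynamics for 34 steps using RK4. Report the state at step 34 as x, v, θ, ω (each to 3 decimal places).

apply F[0]=+11.390 → step 1: x=0.002, v=0.185, θ=0.071, ω=-0.174
apply F[1]=+7.427 → step 2: x=0.007, v=0.303, θ=0.067, ω=-0.280
apply F[2]=+4.605 → step 3: x=0.013, v=0.372, θ=0.061, ω=-0.338
apply F[3]=+2.611 → step 4: x=0.021, v=0.409, θ=0.054, ω=-0.364
apply F[4]=+1.217 → step 5: x=0.030, v=0.423, θ=0.046, ω=-0.368
apply F[5]=+0.257 → step 6: x=0.038, v=0.421, θ=0.039, ω=-0.358
apply F[6]=-0.391 → step 7: x=0.046, v=0.409, θ=0.032, ω=-0.339
apply F[7]=-0.817 → step 8: x=0.054, v=0.391, θ=0.025, ω=-0.314
apply F[8]=-1.086 → step 9: x=0.062, v=0.369, θ=0.019, ω=-0.287
apply F[9]=-1.243 → step 10: x=0.069, v=0.345, θ=0.014, ω=-0.260
apply F[10]=-1.324 → step 11: x=0.076, v=0.321, θ=0.009, ω=-0.232
apply F[11]=-1.353 → step 12: x=0.082, v=0.296, θ=0.005, ω=-0.206
apply F[12]=-1.346 → step 13: x=0.088, v=0.273, θ=0.001, ω=-0.181
apply F[13]=-1.316 → step 14: x=0.093, v=0.250, θ=-0.003, ω=-0.159
apply F[14]=-1.272 → step 15: x=0.098, v=0.229, θ=-0.006, ω=-0.138
apply F[15]=-1.220 → step 16: x=0.102, v=0.209, θ=-0.008, ω=-0.118
apply F[16]=-1.163 → step 17: x=0.106, v=0.190, θ=-0.010, ω=-0.101
apply F[17]=-1.104 → step 18: x=0.110, v=0.173, θ=-0.012, ω=-0.086
apply F[18]=-1.046 → step 19: x=0.113, v=0.157, θ=-0.014, ω=-0.072
apply F[19]=-0.990 → step 20: x=0.116, v=0.142, θ=-0.015, ω=-0.060
apply F[20]=-0.935 → step 21: x=0.119, v=0.128, θ=-0.016, ω=-0.049
apply F[21]=-0.883 → step 22: x=0.121, v=0.115, θ=-0.017, ω=-0.039
apply F[22]=-0.835 → step 23: x=0.123, v=0.103, θ=-0.018, ω=-0.030
apply F[23]=-0.789 → step 24: x=0.125, v=0.092, θ=-0.018, ω=-0.023
apply F[24]=-0.745 → step 25: x=0.127, v=0.082, θ=-0.019, ω=-0.016
apply F[25]=-0.705 → step 26: x=0.128, v=0.073, θ=-0.019, ω=-0.010
apply F[26]=-0.667 → step 27: x=0.130, v=0.064, θ=-0.019, ω=-0.005
apply F[27]=-0.632 → step 28: x=0.131, v=0.056, θ=-0.019, ω=-0.001
apply F[28]=-0.599 → step 29: x=0.132, v=0.048, θ=-0.019, ω=0.003
apply F[29]=-0.568 → step 30: x=0.133, v=0.041, θ=-0.019, ω=0.007
apply F[30]=-0.538 → step 31: x=0.134, v=0.035, θ=-0.019, ω=0.010
apply F[31]=-0.511 → step 32: x=0.134, v=0.029, θ=-0.019, ω=0.012
apply F[32]=-0.486 → step 33: x=0.135, v=0.023, θ=-0.018, ω=0.014
apply F[33]=-0.462 → step 34: x=0.135, v=0.018, θ=-0.018, ω=0.016

Answer: x=0.135, v=0.018, θ=-0.018, ω=0.016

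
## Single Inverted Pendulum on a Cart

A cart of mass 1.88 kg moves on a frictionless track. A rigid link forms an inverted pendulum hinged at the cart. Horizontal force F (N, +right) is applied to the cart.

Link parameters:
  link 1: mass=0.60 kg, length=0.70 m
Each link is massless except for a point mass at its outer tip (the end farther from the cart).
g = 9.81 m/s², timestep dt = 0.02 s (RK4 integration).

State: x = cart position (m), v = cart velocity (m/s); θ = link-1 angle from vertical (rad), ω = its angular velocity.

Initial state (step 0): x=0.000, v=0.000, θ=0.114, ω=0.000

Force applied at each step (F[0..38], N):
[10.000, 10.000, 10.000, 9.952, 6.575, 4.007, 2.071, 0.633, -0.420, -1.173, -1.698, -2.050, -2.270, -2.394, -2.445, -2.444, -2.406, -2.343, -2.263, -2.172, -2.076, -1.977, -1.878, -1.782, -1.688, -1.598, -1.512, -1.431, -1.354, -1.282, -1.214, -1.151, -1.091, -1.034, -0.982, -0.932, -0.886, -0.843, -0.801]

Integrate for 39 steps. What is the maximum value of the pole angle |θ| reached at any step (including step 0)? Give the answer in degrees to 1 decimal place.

apply F[0]=+10.000 → step 1: x=0.001, v=0.099, θ=0.113, ω=-0.109
apply F[1]=+10.000 → step 2: x=0.004, v=0.198, θ=0.110, ω=-0.218
apply F[2]=+10.000 → step 3: x=0.009, v=0.297, θ=0.104, ω=-0.329
apply F[3]=+9.952 → step 4: x=0.016, v=0.397, θ=0.096, ω=-0.442
apply F[4]=+6.575 → step 5: x=0.024, v=0.461, θ=0.087, ω=-0.508
apply F[5]=+4.007 → step 6: x=0.034, v=0.498, θ=0.077, ω=-0.539
apply F[6]=+2.071 → step 7: x=0.044, v=0.516, θ=0.066, ω=-0.544
apply F[7]=+0.633 → step 8: x=0.055, v=0.519, θ=0.055, ω=-0.531
apply F[8]=-0.420 → step 9: x=0.065, v=0.512, θ=0.045, ω=-0.507
apply F[9]=-1.173 → step 10: x=0.075, v=0.497, θ=0.035, ω=-0.474
apply F[10]=-1.698 → step 11: x=0.085, v=0.477, θ=0.026, ω=-0.437
apply F[11]=-2.050 → step 12: x=0.094, v=0.454, θ=0.017, ω=-0.398
apply F[12]=-2.270 → step 13: x=0.103, v=0.429, θ=0.010, ω=-0.359
apply F[13]=-2.394 → step 14: x=0.111, v=0.403, θ=0.003, ω=-0.320
apply F[14]=-2.445 → step 15: x=0.119, v=0.377, θ=-0.003, ω=-0.283
apply F[15]=-2.444 → step 16: x=0.126, v=0.351, θ=-0.008, ω=-0.248
apply F[16]=-2.406 → step 17: x=0.133, v=0.326, θ=-0.013, ω=-0.215
apply F[17]=-2.343 → step 18: x=0.139, v=0.302, θ=-0.017, ω=-0.185
apply F[18]=-2.263 → step 19: x=0.145, v=0.279, θ=-0.020, ω=-0.158
apply F[19]=-2.172 → step 20: x=0.150, v=0.258, θ=-0.023, ω=-0.133
apply F[20]=-2.076 → step 21: x=0.155, v=0.237, θ=-0.026, ω=-0.111
apply F[21]=-1.977 → step 22: x=0.160, v=0.218, θ=-0.028, ω=-0.091
apply F[22]=-1.878 → step 23: x=0.164, v=0.200, θ=-0.029, ω=-0.073
apply F[23]=-1.782 → step 24: x=0.168, v=0.183, θ=-0.031, ω=-0.057
apply F[24]=-1.688 → step 25: x=0.171, v=0.167, θ=-0.032, ω=-0.043
apply F[25]=-1.598 → step 26: x=0.175, v=0.152, θ=-0.032, ω=-0.030
apply F[26]=-1.512 → step 27: x=0.177, v=0.138, θ=-0.033, ω=-0.019
apply F[27]=-1.431 → step 28: x=0.180, v=0.124, θ=-0.033, ω=-0.010
apply F[28]=-1.354 → step 29: x=0.182, v=0.112, θ=-0.033, ω=-0.002
apply F[29]=-1.282 → step 30: x=0.185, v=0.101, θ=-0.033, ω=0.006
apply F[30]=-1.214 → step 31: x=0.186, v=0.090, θ=-0.033, ω=0.012
apply F[31]=-1.151 → step 32: x=0.188, v=0.080, θ=-0.033, ω=0.017
apply F[32]=-1.091 → step 33: x=0.190, v=0.070, θ=-0.032, ω=0.021
apply F[33]=-1.034 → step 34: x=0.191, v=0.061, θ=-0.032, ω=0.025
apply F[34]=-0.982 → step 35: x=0.192, v=0.053, θ=-0.031, ω=0.028
apply F[35]=-0.932 → step 36: x=0.193, v=0.045, θ=-0.031, ω=0.031
apply F[36]=-0.886 → step 37: x=0.194, v=0.037, θ=-0.030, ω=0.033
apply F[37]=-0.843 → step 38: x=0.195, v=0.030, θ=-0.030, ω=0.035
apply F[38]=-0.801 → step 39: x=0.195, v=0.023, θ=-0.029, ω=0.036
Max |angle| over trajectory = 0.114 rad = 6.5°.

Answer: 6.5°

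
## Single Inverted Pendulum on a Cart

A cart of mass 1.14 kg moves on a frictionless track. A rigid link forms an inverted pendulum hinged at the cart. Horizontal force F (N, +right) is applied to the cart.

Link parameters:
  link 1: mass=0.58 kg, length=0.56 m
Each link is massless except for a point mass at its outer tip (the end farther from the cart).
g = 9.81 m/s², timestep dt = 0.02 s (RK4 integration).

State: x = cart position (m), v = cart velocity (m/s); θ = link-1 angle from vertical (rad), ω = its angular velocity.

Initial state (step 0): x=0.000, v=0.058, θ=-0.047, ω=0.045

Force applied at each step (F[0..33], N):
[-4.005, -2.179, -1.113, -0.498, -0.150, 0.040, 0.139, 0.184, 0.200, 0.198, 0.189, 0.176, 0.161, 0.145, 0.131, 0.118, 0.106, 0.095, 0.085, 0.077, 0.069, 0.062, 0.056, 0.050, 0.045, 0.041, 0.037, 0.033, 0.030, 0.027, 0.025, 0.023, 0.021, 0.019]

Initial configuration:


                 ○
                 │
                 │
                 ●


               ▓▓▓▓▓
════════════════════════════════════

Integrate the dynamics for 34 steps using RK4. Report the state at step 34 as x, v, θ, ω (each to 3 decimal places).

Answer: x=-0.012, v=0.004, θ=0.000, ω=0.003

Derivation:
apply F[0]=-4.005 → step 1: x=0.001, v=-0.008, θ=-0.045, ω=0.146
apply F[1]=-2.179 → step 2: x=0.000, v=-0.041, θ=-0.042, ω=0.191
apply F[2]=-1.113 → step 3: x=-0.001, v=-0.057, θ=-0.038, ω=0.205
apply F[3]=-0.498 → step 4: x=-0.002, v=-0.062, θ=-0.034, ω=0.202
apply F[4]=-0.150 → step 5: x=-0.003, v=-0.062, θ=-0.030, ω=0.189
apply F[5]=+0.040 → step 6: x=-0.005, v=-0.058, θ=-0.026, ω=0.173
apply F[6]=+0.139 → step 7: x=-0.006, v=-0.053, θ=-0.023, ω=0.156
apply F[7]=+0.184 → step 8: x=-0.007, v=-0.048, θ=-0.020, ω=0.139
apply F[8]=+0.200 → step 9: x=-0.008, v=-0.043, θ=-0.017, ω=0.123
apply F[9]=+0.198 → step 10: x=-0.008, v=-0.037, θ=-0.015, ω=0.108
apply F[10]=+0.189 → step 11: x=-0.009, v=-0.033, θ=-0.013, ω=0.095
apply F[11]=+0.176 → step 12: x=-0.010, v=-0.028, θ=-0.011, ω=0.083
apply F[12]=+0.161 → step 13: x=-0.010, v=-0.025, θ=-0.010, ω=0.073
apply F[13]=+0.145 → step 14: x=-0.011, v=-0.021, θ=-0.008, ω=0.063
apply F[14]=+0.131 → step 15: x=-0.011, v=-0.018, θ=-0.007, ω=0.055
apply F[15]=+0.118 → step 16: x=-0.011, v=-0.015, θ=-0.006, ω=0.048
apply F[16]=+0.106 → step 17: x=-0.012, v=-0.013, θ=-0.005, ω=0.042
apply F[17]=+0.095 → step 18: x=-0.012, v=-0.011, θ=-0.004, ω=0.036
apply F[18]=+0.085 → step 19: x=-0.012, v=-0.009, θ=-0.004, ω=0.031
apply F[19]=+0.077 → step 20: x=-0.012, v=-0.007, θ=-0.003, ω=0.027
apply F[20]=+0.069 → step 21: x=-0.012, v=-0.006, θ=-0.003, ω=0.023
apply F[21]=+0.062 → step 22: x=-0.013, v=-0.004, θ=-0.002, ω=0.020
apply F[22]=+0.056 → step 23: x=-0.013, v=-0.003, θ=-0.002, ω=0.017
apply F[23]=+0.050 → step 24: x=-0.013, v=-0.002, θ=-0.001, ω=0.015
apply F[24]=+0.045 → step 25: x=-0.013, v=-0.001, θ=-0.001, ω=0.013
apply F[25]=+0.041 → step 26: x=-0.013, v=-0.000, θ=-0.001, ω=0.011
apply F[26]=+0.037 → step 27: x=-0.013, v=0.000, θ=-0.001, ω=0.009
apply F[27]=+0.033 → step 28: x=-0.013, v=0.001, θ=-0.001, ω=0.008
apply F[28]=+0.030 → step 29: x=-0.013, v=0.002, θ=-0.000, ω=0.007
apply F[29]=+0.027 → step 30: x=-0.013, v=0.002, θ=-0.000, ω=0.006
apply F[30]=+0.025 → step 31: x=-0.013, v=0.002, θ=-0.000, ω=0.005
apply F[31]=+0.023 → step 32: x=-0.013, v=0.003, θ=-0.000, ω=0.004
apply F[32]=+0.021 → step 33: x=-0.013, v=0.003, θ=-0.000, ω=0.003
apply F[33]=+0.019 → step 34: x=-0.012, v=0.004, θ=0.000, ω=0.003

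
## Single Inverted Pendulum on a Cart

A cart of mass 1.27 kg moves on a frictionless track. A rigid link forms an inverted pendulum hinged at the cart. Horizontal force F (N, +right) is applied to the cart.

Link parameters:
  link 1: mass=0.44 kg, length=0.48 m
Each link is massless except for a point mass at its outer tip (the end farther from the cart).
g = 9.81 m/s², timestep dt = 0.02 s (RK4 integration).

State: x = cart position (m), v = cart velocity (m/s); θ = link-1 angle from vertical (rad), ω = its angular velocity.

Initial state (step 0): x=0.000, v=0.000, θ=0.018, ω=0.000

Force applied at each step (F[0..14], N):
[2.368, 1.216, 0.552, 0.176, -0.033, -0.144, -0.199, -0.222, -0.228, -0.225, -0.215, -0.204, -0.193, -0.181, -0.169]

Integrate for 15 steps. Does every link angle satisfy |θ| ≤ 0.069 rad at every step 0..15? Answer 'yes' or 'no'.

apply F[0]=+2.368 → step 1: x=0.000, v=0.036, θ=0.017, ω=-0.068
apply F[1]=+1.216 → step 2: x=0.001, v=0.054, θ=0.016, ω=-0.099
apply F[2]=+0.552 → step 3: x=0.002, v=0.062, θ=0.014, ω=-0.109
apply F[3]=+0.176 → step 4: x=0.004, v=0.064, θ=0.011, ω=-0.108
apply F[4]=-0.033 → step 5: x=0.005, v=0.062, θ=0.009, ω=-0.101
apply F[5]=-0.144 → step 6: x=0.006, v=0.060, θ=0.007, ω=-0.092
apply F[6]=-0.199 → step 7: x=0.007, v=0.056, θ=0.006, ω=-0.081
apply F[7]=-0.222 → step 8: x=0.008, v=0.052, θ=0.004, ω=-0.071
apply F[8]=-0.228 → step 9: x=0.009, v=0.048, θ=0.003, ω=-0.062
apply F[9]=-0.225 → step 10: x=0.010, v=0.045, θ=0.002, ω=-0.053
apply F[10]=-0.215 → step 11: x=0.011, v=0.041, θ=0.001, ω=-0.046
apply F[11]=-0.204 → step 12: x=0.012, v=0.038, θ=-0.000, ω=-0.039
apply F[12]=-0.193 → step 13: x=0.013, v=0.035, θ=-0.001, ω=-0.033
apply F[13]=-0.181 → step 14: x=0.013, v=0.032, θ=-0.001, ω=-0.028
apply F[14]=-0.169 → step 15: x=0.014, v=0.030, θ=-0.002, ω=-0.023
Max |angle| over trajectory = 0.018 rad; bound = 0.069 → within bound.

Answer: yes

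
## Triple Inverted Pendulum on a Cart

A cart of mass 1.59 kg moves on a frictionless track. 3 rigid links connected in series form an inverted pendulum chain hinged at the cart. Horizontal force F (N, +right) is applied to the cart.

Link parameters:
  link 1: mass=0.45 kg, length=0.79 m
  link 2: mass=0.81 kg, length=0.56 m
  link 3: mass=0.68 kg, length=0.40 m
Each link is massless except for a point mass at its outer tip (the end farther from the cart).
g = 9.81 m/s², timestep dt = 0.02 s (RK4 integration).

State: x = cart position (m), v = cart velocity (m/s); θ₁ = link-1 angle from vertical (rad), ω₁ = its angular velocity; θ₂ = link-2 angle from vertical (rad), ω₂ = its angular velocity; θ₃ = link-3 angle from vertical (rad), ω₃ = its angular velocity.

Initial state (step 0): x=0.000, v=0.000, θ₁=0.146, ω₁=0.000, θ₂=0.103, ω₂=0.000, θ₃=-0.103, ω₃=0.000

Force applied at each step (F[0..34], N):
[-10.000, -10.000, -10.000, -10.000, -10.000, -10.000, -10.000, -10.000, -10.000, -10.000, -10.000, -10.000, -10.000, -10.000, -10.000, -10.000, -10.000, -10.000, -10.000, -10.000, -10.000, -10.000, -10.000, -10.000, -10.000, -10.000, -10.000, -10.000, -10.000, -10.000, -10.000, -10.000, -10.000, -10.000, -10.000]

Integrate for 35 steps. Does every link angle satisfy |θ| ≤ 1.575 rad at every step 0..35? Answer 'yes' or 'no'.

Answer: no

Derivation:
apply F[0]=-10.000 → step 1: x=-0.002, v=-0.155, θ₁=0.149, ω₁=0.261, θ₂=0.103, ω₂=-0.007, θ₃=-0.105, ω₃=-0.155
apply F[1]=-10.000 → step 2: x=-0.006, v=-0.311, θ₁=0.156, ω₁=0.527, θ₂=0.103, ω₂=-0.019, θ₃=-0.109, ω₃=-0.308
apply F[2]=-10.000 → step 3: x=-0.014, v=-0.467, θ₁=0.170, ω₁=0.800, θ₂=0.102, ω₂=-0.043, θ₃=-0.117, ω₃=-0.458
apply F[3]=-10.000 → step 4: x=-0.025, v=-0.624, θ₁=0.189, ω₁=1.085, θ₂=0.101, ω₂=-0.082, θ₃=-0.127, ω₃=-0.601
apply F[4]=-10.000 → step 5: x=-0.039, v=-0.781, θ₁=0.213, ω₁=1.381, θ₂=0.099, ω₂=-0.139, θ₃=-0.141, ω₃=-0.734
apply F[5]=-10.000 → step 6: x=-0.056, v=-0.936, θ₁=0.244, ω₁=1.686, θ₂=0.095, ω₂=-0.210, θ₃=-0.157, ω₃=-0.851
apply F[6]=-10.000 → step 7: x=-0.076, v=-1.088, θ₁=0.281, ω₁=1.991, θ₂=0.090, ω₂=-0.288, θ₃=-0.175, ω₃=-0.945
apply F[7]=-10.000 → step 8: x=-0.100, v=-1.234, θ₁=0.323, ω₁=2.290, θ₂=0.084, ω₂=-0.362, θ₃=-0.194, ω₃=-1.011
apply F[8]=-10.000 → step 9: x=-0.126, v=-1.373, θ₁=0.372, ω₁=2.570, θ₂=0.076, ω₂=-0.415, θ₃=-0.215, ω₃=-1.048
apply F[9]=-10.000 → step 10: x=-0.154, v=-1.502, θ₁=0.426, ω₁=2.826, θ₂=0.067, ω₂=-0.434, θ₃=-0.236, ω₃=-1.056
apply F[10]=-10.000 → step 11: x=-0.186, v=-1.622, θ₁=0.485, ω₁=3.053, θ₂=0.059, ω₂=-0.408, θ₃=-0.257, ω₃=-1.040
apply F[11]=-10.000 → step 12: x=-0.219, v=-1.732, θ₁=0.548, ω₁=3.252, θ₂=0.051, ω₂=-0.331, θ₃=-0.277, ω₃=-1.005
apply F[12]=-10.000 → step 13: x=-0.255, v=-1.833, θ₁=0.615, ω₁=3.426, θ₂=0.046, ω₂=-0.204, θ₃=-0.297, ω₃=-0.956
apply F[13]=-10.000 → step 14: x=-0.293, v=-1.926, θ₁=0.685, ω₁=3.582, θ₂=0.044, ω₂=-0.026, θ₃=-0.316, ω₃=-0.898
apply F[14]=-10.000 → step 15: x=-0.332, v=-2.010, θ₁=0.758, ω₁=3.722, θ₂=0.045, ω₂=0.200, θ₃=-0.333, ω₃=-0.832
apply F[15]=-10.000 → step 16: x=-0.373, v=-2.087, θ₁=0.834, ω₁=3.850, θ₂=0.052, ω₂=0.473, θ₃=-0.349, ω₃=-0.761
apply F[16]=-10.000 → step 17: x=-0.415, v=-2.155, θ₁=0.912, ω₁=3.968, θ₂=0.064, ω₂=0.791, θ₃=-0.363, ω₃=-0.683
apply F[17]=-10.000 → step 18: x=-0.459, v=-2.216, θ₁=0.992, ω₁=4.076, θ₂=0.084, ω₂=1.153, θ₃=-0.376, ω₃=-0.598
apply F[18]=-10.000 → step 19: x=-0.504, v=-2.269, θ₁=1.075, ω₁=4.173, θ₂=0.111, ω₂=1.558, θ₃=-0.387, ω₃=-0.504
apply F[19]=-10.000 → step 20: x=-0.550, v=-2.313, θ₁=1.159, ω₁=4.257, θ₂=0.146, ω₂=2.004, θ₃=-0.396, ω₃=-0.397
apply F[20]=-10.000 → step 21: x=-0.596, v=-2.349, θ₁=1.245, ω₁=4.323, θ₂=0.191, ω₂=2.491, θ₃=-0.403, ω₃=-0.271
apply F[21]=-10.000 → step 22: x=-0.644, v=-2.377, θ₁=1.332, ω₁=4.365, θ₂=0.246, ω₂=3.014, θ₃=-0.407, ω₃=-0.121
apply F[22]=-10.000 → step 23: x=-0.691, v=-2.397, θ₁=1.419, ω₁=4.377, θ₂=0.312, ω₂=3.571, θ₃=-0.408, ω₃=0.064
apply F[23]=-10.000 → step 24: x=-0.739, v=-2.411, θ₁=1.507, ω₁=4.351, θ₂=0.389, ω₂=4.158, θ₃=-0.404, ω₃=0.295
apply F[24]=-10.000 → step 25: x=-0.788, v=-2.417, θ₁=1.593, ω₁=4.277, θ₂=0.479, ω₂=4.770, θ₃=-0.395, ω₃=0.586
apply F[25]=-10.000 → step 26: x=-0.836, v=-2.418, θ₁=1.678, ω₁=4.145, θ₂=0.580, ω₂=5.402, θ₃=-0.380, ω₃=0.956
apply F[26]=-10.000 → step 27: x=-0.884, v=-2.412, θ₁=1.759, ω₁=3.947, θ₂=0.695, ω₂=6.054, θ₃=-0.357, ω₃=1.423
apply F[27]=-10.000 → step 28: x=-0.933, v=-2.399, θ₁=1.835, ω₁=3.672, θ₂=0.823, ω₂=6.725, θ₃=-0.322, ω₃=2.014
apply F[28]=-10.000 → step 29: x=-0.980, v=-2.376, θ₁=1.905, ω₁=3.314, θ₂=0.964, ω₂=7.418, θ₃=-0.275, ω₃=2.757
apply F[29]=-10.000 → step 30: x=-1.027, v=-2.336, θ₁=1.967, ω₁=2.870, θ₂=1.119, ω₂=8.138, θ₃=-0.211, ω₃=3.693
apply F[30]=-10.000 → step 31: x=-1.074, v=-2.270, θ₁=2.019, ω₁=2.349, θ₂=1.290, ω₂=8.887, θ₃=-0.126, ω₃=4.881
apply F[31]=-10.000 → step 32: x=-1.118, v=-2.161, θ₁=2.060, ω₁=1.780, θ₂=1.475, ω₂=9.640, θ₃=-0.013, ω₃=6.404
apply F[32]=-10.000 → step 33: x=-1.160, v=-1.986, θ₁=2.091, ω₁=1.252, θ₂=1.675, ω₂=10.290, θ₃=0.133, ω₃=8.359
apply F[33]=-10.000 → step 34: x=-1.197, v=-1.735, θ₁=2.112, ω₁=0.936, θ₂=1.884, ω₂=10.548, θ₃=0.324, ω₃=10.766
apply F[34]=-10.000 → step 35: x=-1.229, v=-1.444, θ₁=2.131, ω₁=1.026, θ₂=2.091, ω₂=9.982, θ₃=0.566, ω₃=13.376
Max |angle| over trajectory = 2.131 rad; bound = 1.575 → exceeded.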